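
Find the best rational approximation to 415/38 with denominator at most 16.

142/13

Expand x = 415/38 as a continued fraction with the Euclidean algorithm:
  415 = 10*38 + 35, so a_0 = 10.
  38 = 1*35 + 3, so a_1 = 1.
  35 = 11*3 + 2, so a_2 = 11.
  3 = 1*2 + 1, so a_3 = 1.
  2 = 2*1 + 0, so a_4 = 2.
so x = [10; 1, 11, 1, 2].
Convergents (p_i = a_i*p_{i-1} + p_{i-2}, q_i = a_i*q_{i-1} + q_{i-2} with p_{-2}=0, p_{-1}=1, q_{-2}=1, q_{-1}=0), until the denominator exceeds 16:
  i=0: a_0=10, p_0 = 10*1 + 0 = 10, q_0 = 10*0 + 1 = 1.
  i=1: a_1=1, p_1 = 1*10 + 1 = 11, q_1 = 1*1 + 0 = 1.
  i=2: a_2=11, p_2 = 11*11 + 10 = 131, q_2 = 11*1 + 1 = 12.
  i=3: a_3=1, p_3 = 1*131 + 11 = 142, q_3 = 1*12 + 1 = 13.
  i=4: a_4=2, p_4 = 2*142 + 131 = 415, q_4 = 2*13 + 12 = 38.
q_4 = 38 > 16, so the last convergent with denominator <= 16 is p_3/q_3 = 142/13.
The closest fraction with denominator <= 16 is either p_3/q_3 or the intermediate fraction (k*p_3 + p_2)/(k*q_3 + q_2) with the largest k >= 1 whose denominator stays <= 16; these approach x as k grows, and every other convergent or intermediate fraction in range is farther away.
Largest k: floor((16 - q_2)/q_3) = floor((16 - 12)/13) = 0.
Since k = 0, no intermediate fraction beyond p_3/q_3 has denominator <= 16, so the convergent 142/13 is the closest (its error is |415*13 - 142*38|/(38*13) = 1/494).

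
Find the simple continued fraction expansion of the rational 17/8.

[2; 8]

Run the Euclidean algorithm on 17 and 8; the successive quotients are the partial quotients a_0, a_1, ... (each step inverts the fractional part left over by the previous one):
  17 = 2*8 + 1, so a_0 = 2.
  8 = 8*1 + 0, so a_1 = 8.
The remainder reaches 0 after 2 divisions, so the expansion has 2 partial quotients, read off in order.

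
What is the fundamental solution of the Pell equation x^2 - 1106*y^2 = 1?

First expand sqrt(1106) as a continued fraction. With x_i = (sqrt(1106) + m_i)/d_i and (m_0, d_0) = (0, 1): a_0 = floor(sqrt(1106)) = 33, since 33^2 = 1089 <= 1106 < 1156 = 34^2.
Iterate m_{i+1} = d_i*a_i - m_i, d_{i+1} = (1106 - m_{i+1}^2)/d_i, a_{i+1} = floor((a_0 + m_{i+1})/d_{i+1}):
  m_1 = 1*33 - 0 = 33, d_1 = (1106 - 33^2)/1 = 17/1 = 17, a_1 = floor((33 + 33)/17) = 3.
  m_2 = 17*3 - 33 = 18, d_2 = (1106 - 18^2)/17 = 782/17 = 46, a_2 = floor((33 + 18)/46) = 1.
  m_3 = 46*1 - 18 = 28, d_3 = (1106 - 28^2)/46 = 322/46 = 7, a_3 = floor((33 + 28)/7) = 8.
  m_4 = 7*8 - 28 = 28, d_4 = (1106 - 28^2)/7 = 322/7 = 46, a_4 = floor((33 + 28)/46) = 1.
  m_5 = 46*1 - 28 = 18, d_5 = (1106 - 18^2)/46 = 782/46 = 17, a_5 = floor((33 + 18)/17) = 3.
  m_6 = 17*3 - 18 = 33, d_6 = (1106 - 33^2)/17 = 17/17 = 1, a_6 = floor((33 + 33)/1) = 66.
  m_7 = 1*66 - 33 = 33, d_7 = (1106 - 33^2)/1 = 17/1 = 17: (m_7, d_7) = (m_1, d_1) = (33, 17), so from here the quotients repeat a_1, ..., a_6; the period length is 6.
So sqrt(1106) = [33; (3, 1, 8, 1, 3, 66)] with period length k = 6.
k is even, so the fundamental solution of x^2 - 1106y^2 = 1 is (p_{k-1}, q_{k-1}) = (p_5, q_5); compute convergents through index 5.
Convergents (p_i = a_i*p_{i-1} + p_{i-2}, q_i = a_i*q_{i-1} + q_{i-2} with p_{-2}=0, p_{-1}=1, q_{-2}=1, q_{-1}=0):
  i=0: a_0=33, p_0 = 33*1 + 0 = 33, q_0 = 33*0 + 1 = 1.
  i=1: a_1=3, p_1 = 3*33 + 1 = 100, q_1 = 3*1 + 0 = 3.
  i=2: a_2=1, p_2 = 1*100 + 33 = 133, q_2 = 1*3 + 1 = 4.
  i=3: a_3=8, p_3 = 8*133 + 100 = 1164, q_3 = 8*4 + 3 = 35.
  i=4: a_4=1, p_4 = 1*1164 + 133 = 1297, q_4 = 1*35 + 4 = 39.
  i=5: a_5=3, p_5 = 3*1297 + 1164 = 5055, q_5 = 3*39 + 35 = 152.
Check: 5055^2 - 1106*152^2 = 25553025 - 25553024 = 1, so (x, y) = (5055, 152) solves the equation, and by the theorem it is the least positive solution.

(x, y) = (5055, 152)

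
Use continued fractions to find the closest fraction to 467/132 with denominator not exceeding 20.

Expand x = 467/132 as a continued fraction with the Euclidean algorithm:
  467 = 3*132 + 71, so a_0 = 3.
  132 = 1*71 + 61, so a_1 = 1.
  71 = 1*61 + 10, so a_2 = 1.
  61 = 6*10 + 1, so a_3 = 6.
  10 = 10*1 + 0, so a_4 = 10.
so x = [3; 1, 1, 6, 10].
Convergents (p_i = a_i*p_{i-1} + p_{i-2}, q_i = a_i*q_{i-1} + q_{i-2} with p_{-2}=0, p_{-1}=1, q_{-2}=1, q_{-1}=0), until the denominator exceeds 20:
  i=0: a_0=3, p_0 = 3*1 + 0 = 3, q_0 = 3*0 + 1 = 1.
  i=1: a_1=1, p_1 = 1*3 + 1 = 4, q_1 = 1*1 + 0 = 1.
  i=2: a_2=1, p_2 = 1*4 + 3 = 7, q_2 = 1*1 + 1 = 2.
  i=3: a_3=6, p_3 = 6*7 + 4 = 46, q_3 = 6*2 + 1 = 13.
  i=4: a_4=10, p_4 = 10*46 + 7 = 467, q_4 = 10*13 + 2 = 132.
q_4 = 132 > 20, so the last convergent with denominator <= 20 is p_3/q_3 = 46/13.
The closest fraction with denominator <= 20 is either p_3/q_3 or the intermediate fraction (k*p_3 + p_2)/(k*q_3 + q_2) with the largest k >= 1 whose denominator stays <= 20; these approach x as k grows, and every other convergent or intermediate fraction in range is farther away.
Largest k: floor((20 - q_2)/q_3) = floor((20 - 2)/13) = 1.
That gives (1*46 + 7)/(1*13 + 2) = 53/15.
Compare the errors: |x - 46/13| = |467*13 - 46*132|/(132*13) = 1/1716, and |x - 53/15| = |467*15 - 53*132|/(132*15) = 9/1980.
Cross-multiplying, 1*1980 = 1980 < 15444 = 9*1716, so 1/1716 is smaller: the convergent 46/13 is closer to x than 53/15.

46/13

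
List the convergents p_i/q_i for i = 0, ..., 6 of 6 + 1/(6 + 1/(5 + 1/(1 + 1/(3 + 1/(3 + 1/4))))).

Using the convergent recurrence p_i = a_i*p_{i-1} + p_{i-2}, q_i = a_i*q_{i-1} + q_{i-2} with p_{-2}=0, p_{-1}=1, q_{-2}=1, q_{-1}=0:
  i=0: a_0=6, p_0 = 6*1 + 0 = 6, q_0 = 6*0 + 1 = 1.
  i=1: a_1=6, p_1 = 6*6 + 1 = 37, q_1 = 6*1 + 0 = 6.
  i=2: a_2=5, p_2 = 5*37 + 6 = 191, q_2 = 5*6 + 1 = 31.
  i=3: a_3=1, p_3 = 1*191 + 37 = 228, q_3 = 1*31 + 6 = 37.
  i=4: a_4=3, p_4 = 3*228 + 191 = 875, q_4 = 3*37 + 31 = 142.
  i=5: a_5=3, p_5 = 3*875 + 228 = 2853, q_5 = 3*142 + 37 = 463.
  i=6: a_6=4, p_6 = 4*2853 + 875 = 12287, q_6 = 4*463 + 142 = 1994.

6/1, 37/6, 191/31, 228/37, 875/142, 2853/463, 12287/1994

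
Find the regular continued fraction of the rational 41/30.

Run the Euclidean algorithm on 41 and 30; the successive quotients are the partial quotients a_0, a_1, ... (each step inverts the fractional part left over by the previous one):
  41 = 1*30 + 11, so a_0 = 1.
  30 = 2*11 + 8, so a_1 = 2.
  11 = 1*8 + 3, so a_2 = 1.
  8 = 2*3 + 2, so a_3 = 2.
  3 = 1*2 + 1, so a_4 = 1.
  2 = 2*1 + 0, so a_5 = 2.
The remainder reaches 0 after 6 divisions, so the expansion has 6 partial quotients, read off in order.

[1; 2, 1, 2, 1, 2]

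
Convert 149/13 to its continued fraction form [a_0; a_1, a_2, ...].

Run the Euclidean algorithm on 149 and 13; the successive quotients are the partial quotients a_0, a_1, ... (each step inverts the fractional part left over by the previous one):
  149 = 11*13 + 6, so a_0 = 11.
  13 = 2*6 + 1, so a_1 = 2.
  6 = 6*1 + 0, so a_2 = 6.
The remainder reaches 0 after 3 divisions, so the expansion has 3 partial quotients, read off in order.

[11; 2, 6]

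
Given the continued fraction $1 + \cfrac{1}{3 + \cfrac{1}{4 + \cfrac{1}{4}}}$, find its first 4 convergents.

Using the convergent recurrence p_i = a_i*p_{i-1} + p_{i-2}, q_i = a_i*q_{i-1} + q_{i-2} with p_{-2}=0, p_{-1}=1, q_{-2}=1, q_{-1}=0:
  i=0: a_0=1, p_0 = 1*1 + 0 = 1, q_0 = 1*0 + 1 = 1.
  i=1: a_1=3, p_1 = 3*1 + 1 = 4, q_1 = 3*1 + 0 = 3.
  i=2: a_2=4, p_2 = 4*4 + 1 = 17, q_2 = 4*3 + 1 = 13.
  i=3: a_3=4, p_3 = 4*17 + 4 = 72, q_3 = 4*13 + 3 = 55.

1/1, 4/3, 17/13, 72/55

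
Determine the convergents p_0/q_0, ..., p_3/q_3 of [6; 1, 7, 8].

Using the convergent recurrence p_i = a_i*p_{i-1} + p_{i-2}, q_i = a_i*q_{i-1} + q_{i-2} with p_{-2}=0, p_{-1}=1, q_{-2}=1, q_{-1}=0:
  i=0: a_0=6, p_0 = 6*1 + 0 = 6, q_0 = 6*0 + 1 = 1.
  i=1: a_1=1, p_1 = 1*6 + 1 = 7, q_1 = 1*1 + 0 = 1.
  i=2: a_2=7, p_2 = 7*7 + 6 = 55, q_2 = 7*1 + 1 = 8.
  i=3: a_3=8, p_3 = 8*55 + 7 = 447, q_3 = 8*8 + 1 = 65.

6/1, 7/1, 55/8, 447/65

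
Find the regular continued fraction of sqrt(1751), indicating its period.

[41; (1, 5, 2, 4, 2, 5, 1, 82)]

Write x_i = (sqrt(1751) + m_i)/d_i with (m_0, d_0) = (0, 1). a_0 = floor(sqrt(1751)) = 41, since 41^2 = 1681 <= 1751 < 1764 = 42^2.
Iterate m_{i+1} = d_i*a_i - m_i, d_{i+1} = (1751 - m_{i+1}^2)/d_i, a_{i+1} = floor((a_0 + m_{i+1})/d_{i+1}):
  m_1 = 1*41 - 0 = 41, d_1 = (1751 - 41^2)/1 = 70/1 = 70, a_1 = floor((41 + 41)/70) = 1.
  m_2 = 70*1 - 41 = 29, d_2 = (1751 - 29^2)/70 = 910/70 = 13, a_2 = floor((41 + 29)/13) = 5.
  m_3 = 13*5 - 29 = 36, d_3 = (1751 - 36^2)/13 = 455/13 = 35, a_3 = floor((41 + 36)/35) = 2.
  m_4 = 35*2 - 36 = 34, d_4 = (1751 - 34^2)/35 = 595/35 = 17, a_4 = floor((41 + 34)/17) = 4.
  m_5 = 17*4 - 34 = 34, d_5 = (1751 - 34^2)/17 = 595/17 = 35, a_5 = floor((41 + 34)/35) = 2.
  m_6 = 35*2 - 34 = 36, d_6 = (1751 - 36^2)/35 = 455/35 = 13, a_6 = floor((41 + 36)/13) = 5.
  m_7 = 13*5 - 36 = 29, d_7 = (1751 - 29^2)/13 = 910/13 = 70, a_7 = floor((41 + 29)/70) = 1.
  m_8 = 70*1 - 29 = 41, d_8 = (1751 - 41^2)/70 = 70/70 = 1, a_8 = floor((41 + 41)/1) = 82.
  m_9 = 1*82 - 41 = 41, d_9 = (1751 - 41^2)/1 = 70/1 = 70: (m_9, d_9) = (m_1, d_1) = (41, 70), so from here the quotients repeat a_1, ..., a_8; the period length is 8.
Hence the expansion of sqrt(1751) is a_0 = 41 followed by the repeating block 1, 5, 2, 4, 2, 5, 1, 82 (period 8).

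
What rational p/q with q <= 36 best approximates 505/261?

60/31

Expand x = 505/261 as a continued fraction with the Euclidean algorithm:
  505 = 1*261 + 244, so a_0 = 1.
  261 = 1*244 + 17, so a_1 = 1.
  244 = 14*17 + 6, so a_2 = 14.
  17 = 2*6 + 5, so a_3 = 2.
  6 = 1*5 + 1, so a_4 = 1.
  5 = 5*1 + 0, so a_5 = 5.
so x = [1; 1, 14, 2, 1, 5].
Convergents (p_i = a_i*p_{i-1} + p_{i-2}, q_i = a_i*q_{i-1} + q_{i-2} with p_{-2}=0, p_{-1}=1, q_{-2}=1, q_{-1}=0), until the denominator exceeds 36:
  i=0: a_0=1, p_0 = 1*1 + 0 = 1, q_0 = 1*0 + 1 = 1.
  i=1: a_1=1, p_1 = 1*1 + 1 = 2, q_1 = 1*1 + 0 = 1.
  i=2: a_2=14, p_2 = 14*2 + 1 = 29, q_2 = 14*1 + 1 = 15.
  i=3: a_3=2, p_3 = 2*29 + 2 = 60, q_3 = 2*15 + 1 = 31.
  i=4: a_4=1, p_4 = 1*60 + 29 = 89, q_4 = 1*31 + 15 = 46.
q_4 = 46 > 36, so the last convergent with denominator <= 36 is p_3/q_3 = 60/31.
The closest fraction with denominator <= 36 is either p_3/q_3 or the intermediate fraction (k*p_3 + p_2)/(k*q_3 + q_2) with the largest k >= 1 whose denominator stays <= 36; these approach x as k grows, and every other convergent or intermediate fraction in range is farther away.
Largest k: floor((36 - q_2)/q_3) = floor((36 - 15)/31) = 0.
Since k = 0, no intermediate fraction beyond p_3/q_3 has denominator <= 36, so the convergent 60/31 is the closest (its error is |505*31 - 60*261|/(261*31) = 5/8091).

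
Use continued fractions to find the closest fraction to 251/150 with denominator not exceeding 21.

Expand x = 251/150 as a continued fraction with the Euclidean algorithm:
  251 = 1*150 + 101, so a_0 = 1.
  150 = 1*101 + 49, so a_1 = 1.
  101 = 2*49 + 3, so a_2 = 2.
  49 = 16*3 + 1, so a_3 = 16.
  3 = 3*1 + 0, so a_4 = 3.
so x = [1; 1, 2, 16, 3].
Convergents (p_i = a_i*p_{i-1} + p_{i-2}, q_i = a_i*q_{i-1} + q_{i-2} with p_{-2}=0, p_{-1}=1, q_{-2}=1, q_{-1}=0), until the denominator exceeds 21:
  i=0: a_0=1, p_0 = 1*1 + 0 = 1, q_0 = 1*0 + 1 = 1.
  i=1: a_1=1, p_1 = 1*1 + 1 = 2, q_1 = 1*1 + 0 = 1.
  i=2: a_2=2, p_2 = 2*2 + 1 = 5, q_2 = 2*1 + 1 = 3.
  i=3: a_3=16, p_3 = 16*5 + 2 = 82, q_3 = 16*3 + 1 = 49.
q_3 = 49 > 21, so the last convergent with denominator <= 21 is p_2/q_2 = 5/3.
The closest fraction with denominator <= 21 is either p_2/q_2 or the intermediate fraction (k*p_2 + p_1)/(k*q_2 + q_1) with the largest k >= 1 whose denominator stays <= 21; these approach x as k grows, and every other convergent or intermediate fraction in range is farther away.
Largest k: floor((21 - q_1)/q_2) = floor((21 - 1)/3) = 6.
That gives (6*5 + 2)/(6*3 + 1) = 32/19.
Compare the errors: |x - 5/3| = |251*3 - 5*150|/(150*3) = 3/450, and |x - 32/19| = |251*19 - 32*150|/(150*19) = 31/2850.
Cross-multiplying, 3*2850 = 8550 < 13950 = 31*450, so 3/450 is smaller: the convergent 5/3 is closer to x than 32/19.

5/3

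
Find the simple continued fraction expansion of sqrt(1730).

[41; (1, 1, 2, 5, 1, 1, 5, 2, 1, 1, 82)]

Write x_i = (sqrt(1730) + m_i)/d_i with (m_0, d_0) = (0, 1). a_0 = floor(sqrt(1730)) = 41, since 41^2 = 1681 <= 1730 < 1764 = 42^2.
Iterate m_{i+1} = d_i*a_i - m_i, d_{i+1} = (1730 - m_{i+1}^2)/d_i, a_{i+1} = floor((a_0 + m_{i+1})/d_{i+1}):
  m_1 = 1*41 - 0 = 41, d_1 = (1730 - 41^2)/1 = 49/1 = 49, a_1 = floor((41 + 41)/49) = 1.
  m_2 = 49*1 - 41 = 8, d_2 = (1730 - 8^2)/49 = 1666/49 = 34, a_2 = floor((41 + 8)/34) = 1.
  m_3 = 34*1 - 8 = 26, d_3 = (1730 - 26^2)/34 = 1054/34 = 31, a_3 = floor((41 + 26)/31) = 2.
  m_4 = 31*2 - 26 = 36, d_4 = (1730 - 36^2)/31 = 434/31 = 14, a_4 = floor((41 + 36)/14) = 5.
  m_5 = 14*5 - 36 = 34, d_5 = (1730 - 34^2)/14 = 574/14 = 41, a_5 = floor((41 + 34)/41) = 1.
  m_6 = 41*1 - 34 = 7, d_6 = (1730 - 7^2)/41 = 1681/41 = 41, a_6 = floor((41 + 7)/41) = 1.
  m_7 = 41*1 - 7 = 34, d_7 = (1730 - 34^2)/41 = 574/41 = 14, a_7 = floor((41 + 34)/14) = 5.
  m_8 = 14*5 - 34 = 36, d_8 = (1730 - 36^2)/14 = 434/14 = 31, a_8 = floor((41 + 36)/31) = 2.
  m_9 = 31*2 - 36 = 26, d_9 = (1730 - 26^2)/31 = 1054/31 = 34, a_9 = floor((41 + 26)/34) = 1.
  m_10 = 34*1 - 26 = 8, d_10 = (1730 - 8^2)/34 = 1666/34 = 49, a_10 = floor((41 + 8)/49) = 1.
  m_11 = 49*1 - 8 = 41, d_11 = (1730 - 41^2)/49 = 49/49 = 1, a_11 = floor((41 + 41)/1) = 82.
  m_12 = 1*82 - 41 = 41, d_12 = (1730 - 41^2)/1 = 49/1 = 49: (m_12, d_12) = (m_1, d_1) = (41, 49), so from here the quotients repeat a_1, ..., a_11; the period length is 11.
Hence the expansion of sqrt(1730) is a_0 = 41 followed by the repeating block 1, 1, 2, 5, 1, 1, 5, 2, 1, 1, 82 (period 11).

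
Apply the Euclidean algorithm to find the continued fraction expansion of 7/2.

[3; 2]

Run the Euclidean algorithm on 7 and 2; the successive quotients are the partial quotients a_0, a_1, ... (each step inverts the fractional part left over by the previous one):
  7 = 3*2 + 1, so a_0 = 3.
  2 = 2*1 + 0, so a_1 = 2.
The remainder reaches 0 after 2 divisions, so the expansion has 2 partial quotients, read off in order.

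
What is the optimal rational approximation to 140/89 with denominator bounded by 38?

Expand x = 140/89 as a continued fraction with the Euclidean algorithm:
  140 = 1*89 + 51, so a_0 = 1.
  89 = 1*51 + 38, so a_1 = 1.
  51 = 1*38 + 13, so a_2 = 1.
  38 = 2*13 + 12, so a_3 = 2.
  13 = 1*12 + 1, so a_4 = 1.
  12 = 12*1 + 0, so a_5 = 12.
so x = [1; 1, 1, 2, 1, 12].
Convergents (p_i = a_i*p_{i-1} + p_{i-2}, q_i = a_i*q_{i-1} + q_{i-2} with p_{-2}=0, p_{-1}=1, q_{-2}=1, q_{-1}=0), until the denominator exceeds 38:
  i=0: a_0=1, p_0 = 1*1 + 0 = 1, q_0 = 1*0 + 1 = 1.
  i=1: a_1=1, p_1 = 1*1 + 1 = 2, q_1 = 1*1 + 0 = 1.
  i=2: a_2=1, p_2 = 1*2 + 1 = 3, q_2 = 1*1 + 1 = 2.
  i=3: a_3=2, p_3 = 2*3 + 2 = 8, q_3 = 2*2 + 1 = 5.
  i=4: a_4=1, p_4 = 1*8 + 3 = 11, q_4 = 1*5 + 2 = 7.
  i=5: a_5=12, p_5 = 12*11 + 8 = 140, q_5 = 12*7 + 5 = 89.
q_5 = 89 > 38, so the last convergent with denominator <= 38 is p_4/q_4 = 11/7.
The closest fraction with denominator <= 38 is either p_4/q_4 or the intermediate fraction (k*p_4 + p_3)/(k*q_4 + q_3) with the largest k >= 1 whose denominator stays <= 38; these approach x as k grows, and every other convergent or intermediate fraction in range is farther away.
Largest k: floor((38 - q_3)/q_4) = floor((38 - 5)/7) = 4.
That gives (4*11 + 8)/(4*7 + 5) = 52/33.
Compare the errors: |x - 11/7| = |140*7 - 11*89|/(89*7) = 1/623, and |x - 52/33| = |140*33 - 52*89|/(89*33) = 8/2937.
Cross-multiplying, 1*2937 = 2937 < 4984 = 8*623, so 1/623 is smaller: the convergent 11/7 is closer to x than 52/33.

11/7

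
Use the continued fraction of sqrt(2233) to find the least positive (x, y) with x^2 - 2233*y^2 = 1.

(x, y) = (10207, 216)

First expand sqrt(2233) as a continued fraction. With x_i = (sqrt(2233) + m_i)/d_i and (m_0, d_0) = (0, 1): a_0 = floor(sqrt(2233)) = 47, since 47^2 = 2209 <= 2233 < 2304 = 48^2.
Iterate m_{i+1} = d_i*a_i - m_i, d_{i+1} = (2233 - m_{i+1}^2)/d_i, a_{i+1} = floor((a_0 + m_{i+1})/d_{i+1}):
  m_1 = 1*47 - 0 = 47, d_1 = (2233 - 47^2)/1 = 24/1 = 24, a_1 = floor((47 + 47)/24) = 3.
  m_2 = 24*3 - 47 = 25, d_2 = (2233 - 25^2)/24 = 1608/24 = 67, a_2 = floor((47 + 25)/67) = 1.
  m_3 = 67*1 - 25 = 42, d_3 = (2233 - 42^2)/67 = 469/67 = 7, a_3 = floor((47 + 42)/7) = 12.
  m_4 = 7*12 - 42 = 42, d_4 = (2233 - 42^2)/7 = 469/7 = 67, a_4 = floor((47 + 42)/67) = 1.
  m_5 = 67*1 - 42 = 25, d_5 = (2233 - 25^2)/67 = 1608/67 = 24, a_5 = floor((47 + 25)/24) = 3.
  m_6 = 24*3 - 25 = 47, d_6 = (2233 - 47^2)/24 = 24/24 = 1, a_6 = floor((47 + 47)/1) = 94.
  m_7 = 1*94 - 47 = 47, d_7 = (2233 - 47^2)/1 = 24/1 = 24: (m_7, d_7) = (m_1, d_1) = (47, 24), so from here the quotients repeat a_1, ..., a_6; the period length is 6.
So sqrt(2233) = [47; (3, 1, 12, 1, 3, 94)] with period length k = 6.
k is even, so the fundamental solution of x^2 - 2233y^2 = 1 is (p_{k-1}, q_{k-1}) = (p_5, q_5); compute convergents through index 5.
Convergents (p_i = a_i*p_{i-1} + p_{i-2}, q_i = a_i*q_{i-1} + q_{i-2} with p_{-2}=0, p_{-1}=1, q_{-2}=1, q_{-1}=0):
  i=0: a_0=47, p_0 = 47*1 + 0 = 47, q_0 = 47*0 + 1 = 1.
  i=1: a_1=3, p_1 = 3*47 + 1 = 142, q_1 = 3*1 + 0 = 3.
  i=2: a_2=1, p_2 = 1*142 + 47 = 189, q_2 = 1*3 + 1 = 4.
  i=3: a_3=12, p_3 = 12*189 + 142 = 2410, q_3 = 12*4 + 3 = 51.
  i=4: a_4=1, p_4 = 1*2410 + 189 = 2599, q_4 = 1*51 + 4 = 55.
  i=5: a_5=3, p_5 = 3*2599 + 2410 = 10207, q_5 = 3*55 + 51 = 216.
Check: 10207^2 - 2233*216^2 = 104182849 - 104182848 = 1, so (x, y) = (10207, 216) solves the equation, and by the theorem it is the least positive solution.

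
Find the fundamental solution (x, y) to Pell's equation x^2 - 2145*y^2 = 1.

(x, y) = (28159, 608)

First expand sqrt(2145) as a continued fraction. With x_i = (sqrt(2145) + m_i)/d_i and (m_0, d_0) = (0, 1): a_0 = floor(sqrt(2145)) = 46, since 46^2 = 2116 <= 2145 < 2209 = 47^2.
Iterate m_{i+1} = d_i*a_i - m_i, d_{i+1} = (2145 - m_{i+1}^2)/d_i, a_{i+1} = floor((a_0 + m_{i+1})/d_{i+1}):
  m_1 = 1*46 - 0 = 46, d_1 = (2145 - 46^2)/1 = 29/1 = 29, a_1 = floor((46 + 46)/29) = 3.
  m_2 = 29*3 - 46 = 41, d_2 = (2145 - 41^2)/29 = 464/29 = 16, a_2 = floor((46 + 41)/16) = 5.
  m_3 = 16*5 - 41 = 39, d_3 = (2145 - 39^2)/16 = 624/16 = 39, a_3 = floor((46 + 39)/39) = 2.
  m_4 = 39*2 - 39 = 39, d_4 = (2145 - 39^2)/39 = 624/39 = 16, a_4 = floor((46 + 39)/16) = 5.
  m_5 = 16*5 - 39 = 41, d_5 = (2145 - 41^2)/16 = 464/16 = 29, a_5 = floor((46 + 41)/29) = 3.
  m_6 = 29*3 - 41 = 46, d_6 = (2145 - 46^2)/29 = 29/29 = 1, a_6 = floor((46 + 46)/1) = 92.
  m_7 = 1*92 - 46 = 46, d_7 = (2145 - 46^2)/1 = 29/1 = 29: (m_7, d_7) = (m_1, d_1) = (46, 29), so from here the quotients repeat a_1, ..., a_6; the period length is 6.
So sqrt(2145) = [46; (3, 5, 2, 5, 3, 92)] with period length k = 6.
k is even, so the fundamental solution of x^2 - 2145y^2 = 1 is (p_{k-1}, q_{k-1}) = (p_5, q_5); compute convergents through index 5.
Convergents (p_i = a_i*p_{i-1} + p_{i-2}, q_i = a_i*q_{i-1} + q_{i-2} with p_{-2}=0, p_{-1}=1, q_{-2}=1, q_{-1}=0):
  i=0: a_0=46, p_0 = 46*1 + 0 = 46, q_0 = 46*0 + 1 = 1.
  i=1: a_1=3, p_1 = 3*46 + 1 = 139, q_1 = 3*1 + 0 = 3.
  i=2: a_2=5, p_2 = 5*139 + 46 = 741, q_2 = 5*3 + 1 = 16.
  i=3: a_3=2, p_3 = 2*741 + 139 = 1621, q_3 = 2*16 + 3 = 35.
  i=4: a_4=5, p_4 = 5*1621 + 741 = 8846, q_4 = 5*35 + 16 = 191.
  i=5: a_5=3, p_5 = 3*8846 + 1621 = 28159, q_5 = 3*191 + 35 = 608.
Check: 28159^2 - 2145*608^2 = 792929281 - 792929280 = 1, so (x, y) = (28159, 608) solves the equation, and by the theorem it is the least positive solution.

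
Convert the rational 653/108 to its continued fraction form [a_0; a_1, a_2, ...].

[6; 21, 1, 1, 2]

Run the Euclidean algorithm on 653 and 108; the successive quotients are the partial quotients a_0, a_1, ... (each step inverts the fractional part left over by the previous one):
  653 = 6*108 + 5, so a_0 = 6.
  108 = 21*5 + 3, so a_1 = 21.
  5 = 1*3 + 2, so a_2 = 1.
  3 = 1*2 + 1, so a_3 = 1.
  2 = 2*1 + 0, so a_4 = 2.
The remainder reaches 0 after 5 divisions, so the expansion has 5 partial quotients, read off in order.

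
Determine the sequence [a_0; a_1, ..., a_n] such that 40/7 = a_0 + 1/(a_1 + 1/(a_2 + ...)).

Run the Euclidean algorithm on 40 and 7; the successive quotients are the partial quotients a_0, a_1, ... (each step inverts the fractional part left over by the previous one):
  40 = 5*7 + 5, so a_0 = 5.
  7 = 1*5 + 2, so a_1 = 1.
  5 = 2*2 + 1, so a_2 = 2.
  2 = 2*1 + 0, so a_3 = 2.
The remainder reaches 0 after 4 divisions, so the expansion has 4 partial quotients, read off in order.

[5; 1, 2, 2]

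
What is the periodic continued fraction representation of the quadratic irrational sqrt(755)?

[27; (2, 10, 2, 54)]

Write x_i = (sqrt(755) + m_i)/d_i with (m_0, d_0) = (0, 1). a_0 = floor(sqrt(755)) = 27, since 27^2 = 729 <= 755 < 784 = 28^2.
Iterate m_{i+1} = d_i*a_i - m_i, d_{i+1} = (755 - m_{i+1}^2)/d_i, a_{i+1} = floor((a_0 + m_{i+1})/d_{i+1}):
  m_1 = 1*27 - 0 = 27, d_1 = (755 - 27^2)/1 = 26/1 = 26, a_1 = floor((27 + 27)/26) = 2.
  m_2 = 26*2 - 27 = 25, d_2 = (755 - 25^2)/26 = 130/26 = 5, a_2 = floor((27 + 25)/5) = 10.
  m_3 = 5*10 - 25 = 25, d_3 = (755 - 25^2)/5 = 130/5 = 26, a_3 = floor((27 + 25)/26) = 2.
  m_4 = 26*2 - 25 = 27, d_4 = (755 - 27^2)/26 = 26/26 = 1, a_4 = floor((27 + 27)/1) = 54.
  m_5 = 1*54 - 27 = 27, d_5 = (755 - 27^2)/1 = 26/1 = 26: (m_5, d_5) = (m_1, d_1) = (27, 26), so from here the quotients repeat a_1, ..., a_4; the period length is 4.
Hence the expansion of sqrt(755) is a_0 = 27 followed by the repeating block 2, 10, 2, 54 (period 4).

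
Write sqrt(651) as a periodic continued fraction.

Write x_i = (sqrt(651) + m_i)/d_i with (m_0, d_0) = (0, 1). a_0 = floor(sqrt(651)) = 25, since 25^2 = 625 <= 651 < 676 = 26^2.
Iterate m_{i+1} = d_i*a_i - m_i, d_{i+1} = (651 - m_{i+1}^2)/d_i, a_{i+1} = floor((a_0 + m_{i+1})/d_{i+1}):
  m_1 = 1*25 - 0 = 25, d_1 = (651 - 25^2)/1 = 26/1 = 26, a_1 = floor((25 + 25)/26) = 1.
  m_2 = 26*1 - 25 = 1, d_2 = (651 - 1^2)/26 = 650/26 = 25, a_2 = floor((25 + 1)/25) = 1.
  m_3 = 25*1 - 1 = 24, d_3 = (651 - 24^2)/25 = 75/25 = 3, a_3 = floor((25 + 24)/3) = 16.
  m_4 = 3*16 - 24 = 24, d_4 = (651 - 24^2)/3 = 75/3 = 25, a_4 = floor((25 + 24)/25) = 1.
  m_5 = 25*1 - 24 = 1, d_5 = (651 - 1^2)/25 = 650/25 = 26, a_5 = floor((25 + 1)/26) = 1.
  m_6 = 26*1 - 1 = 25, d_6 = (651 - 25^2)/26 = 26/26 = 1, a_6 = floor((25 + 25)/1) = 50.
  m_7 = 1*50 - 25 = 25, d_7 = (651 - 25^2)/1 = 26/1 = 26: (m_7, d_7) = (m_1, d_1) = (25, 26), so from here the quotients repeat a_1, ..., a_6; the period length is 6.
Hence the expansion of sqrt(651) is a_0 = 25 followed by the repeating block 1, 1, 16, 1, 1, 50 (period 6).

[25; (1, 1, 16, 1, 1, 50)]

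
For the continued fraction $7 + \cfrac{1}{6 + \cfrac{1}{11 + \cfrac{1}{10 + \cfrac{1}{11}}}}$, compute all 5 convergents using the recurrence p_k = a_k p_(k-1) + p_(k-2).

Using the convergent recurrence p_i = a_i*p_{i-1} + p_{i-2}, q_i = a_i*q_{i-1} + q_{i-2} with p_{-2}=0, p_{-1}=1, q_{-2}=1, q_{-1}=0:
  i=0: a_0=7, p_0 = 7*1 + 0 = 7, q_0 = 7*0 + 1 = 1.
  i=1: a_1=6, p_1 = 6*7 + 1 = 43, q_1 = 6*1 + 0 = 6.
  i=2: a_2=11, p_2 = 11*43 + 7 = 480, q_2 = 11*6 + 1 = 67.
  i=3: a_3=10, p_3 = 10*480 + 43 = 4843, q_3 = 10*67 + 6 = 676.
  i=4: a_4=11, p_4 = 11*4843 + 480 = 53753, q_4 = 11*676 + 67 = 7503.

7/1, 43/6, 480/67, 4843/676, 53753/7503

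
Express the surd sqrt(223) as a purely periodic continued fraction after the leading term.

Write x_i = (sqrt(223) + m_i)/d_i with (m_0, d_0) = (0, 1). a_0 = floor(sqrt(223)) = 14, since 14^2 = 196 <= 223 < 225 = 15^2.
Iterate m_{i+1} = d_i*a_i - m_i, d_{i+1} = (223 - m_{i+1}^2)/d_i, a_{i+1} = floor((a_0 + m_{i+1})/d_{i+1}):
  m_1 = 1*14 - 0 = 14, d_1 = (223 - 14^2)/1 = 27/1 = 27, a_1 = floor((14 + 14)/27) = 1.
  m_2 = 27*1 - 14 = 13, d_2 = (223 - 13^2)/27 = 54/27 = 2, a_2 = floor((14 + 13)/2) = 13.
  m_3 = 2*13 - 13 = 13, d_3 = (223 - 13^2)/2 = 54/2 = 27, a_3 = floor((14 + 13)/27) = 1.
  m_4 = 27*1 - 13 = 14, d_4 = (223 - 14^2)/27 = 27/27 = 1, a_4 = floor((14 + 14)/1) = 28.
  m_5 = 1*28 - 14 = 14, d_5 = (223 - 14^2)/1 = 27/1 = 27: (m_5, d_5) = (m_1, d_1) = (14, 27), so from here the quotients repeat a_1, ..., a_4; the period length is 4.
Hence the expansion of sqrt(223) is a_0 = 14 followed by the repeating block 1, 13, 1, 28 (period 4).

[14; (1, 13, 1, 28)]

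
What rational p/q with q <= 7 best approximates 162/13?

87/7

Expand x = 162/13 as a continued fraction with the Euclidean algorithm:
  162 = 12*13 + 6, so a_0 = 12.
  13 = 2*6 + 1, so a_1 = 2.
  6 = 6*1 + 0, so a_2 = 6.
so x = [12; 2, 6].
Convergents (p_i = a_i*p_{i-1} + p_{i-2}, q_i = a_i*q_{i-1} + q_{i-2} with p_{-2}=0, p_{-1}=1, q_{-2}=1, q_{-1}=0), until the denominator exceeds 7:
  i=0: a_0=12, p_0 = 12*1 + 0 = 12, q_0 = 12*0 + 1 = 1.
  i=1: a_1=2, p_1 = 2*12 + 1 = 25, q_1 = 2*1 + 0 = 2.
  i=2: a_2=6, p_2 = 6*25 + 12 = 162, q_2 = 6*2 + 1 = 13.
q_2 = 13 > 7, so the last convergent with denominator <= 7 is p_1/q_1 = 25/2.
The closest fraction with denominator <= 7 is either p_1/q_1 or the intermediate fraction (k*p_1 + p_0)/(k*q_1 + q_0) with the largest k >= 1 whose denominator stays <= 7; these approach x as k grows, and every other convergent or intermediate fraction in range is farther away.
Largest k: floor((7 - q_0)/q_1) = floor((7 - 1)/2) = 3.
That gives (3*25 + 12)/(3*2 + 1) = 87/7.
Compare the errors: |x - 25/2| = |162*2 - 25*13|/(13*2) = 1/26, and |x - 87/7| = |162*7 - 87*13|/(13*7) = 3/91.
Cross-multiplying, 3*26 = 78 < 91 = 1*91, so 3/91 is smaller: the intermediate fraction 87/7 is closer to x than 25/2.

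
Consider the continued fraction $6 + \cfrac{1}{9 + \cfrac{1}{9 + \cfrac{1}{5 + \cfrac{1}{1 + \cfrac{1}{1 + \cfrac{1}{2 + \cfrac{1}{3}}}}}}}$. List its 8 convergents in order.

6/1, 55/9, 501/82, 2560/419, 3061/501, 5621/920, 14303/2341, 48530/7943

Using the convergent recurrence p_i = a_i*p_{i-1} + p_{i-2}, q_i = a_i*q_{i-1} + q_{i-2} with p_{-2}=0, p_{-1}=1, q_{-2}=1, q_{-1}=0:
  i=0: a_0=6, p_0 = 6*1 + 0 = 6, q_0 = 6*0 + 1 = 1.
  i=1: a_1=9, p_1 = 9*6 + 1 = 55, q_1 = 9*1 + 0 = 9.
  i=2: a_2=9, p_2 = 9*55 + 6 = 501, q_2 = 9*9 + 1 = 82.
  i=3: a_3=5, p_3 = 5*501 + 55 = 2560, q_3 = 5*82 + 9 = 419.
  i=4: a_4=1, p_4 = 1*2560 + 501 = 3061, q_4 = 1*419 + 82 = 501.
  i=5: a_5=1, p_5 = 1*3061 + 2560 = 5621, q_5 = 1*501 + 419 = 920.
  i=6: a_6=2, p_6 = 2*5621 + 3061 = 14303, q_6 = 2*920 + 501 = 2341.
  i=7: a_7=3, p_7 = 3*14303 + 5621 = 48530, q_7 = 3*2341 + 920 = 7943.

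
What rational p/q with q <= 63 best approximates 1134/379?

3/1

Expand x = 1134/379 as a continued fraction with the Euclidean algorithm:
  1134 = 2*379 + 376, so a_0 = 2.
  379 = 1*376 + 3, so a_1 = 1.
  376 = 125*3 + 1, so a_2 = 125.
  3 = 3*1 + 0, so a_3 = 3.
so x = [2; 1, 125, 3].
Convergents (p_i = a_i*p_{i-1} + p_{i-2}, q_i = a_i*q_{i-1} + q_{i-2} with p_{-2}=0, p_{-1}=1, q_{-2}=1, q_{-1}=0), until the denominator exceeds 63:
  i=0: a_0=2, p_0 = 2*1 + 0 = 2, q_0 = 2*0 + 1 = 1.
  i=1: a_1=1, p_1 = 1*2 + 1 = 3, q_1 = 1*1 + 0 = 1.
  i=2: a_2=125, p_2 = 125*3 + 2 = 377, q_2 = 125*1 + 1 = 126.
q_2 = 126 > 63, so the last convergent with denominator <= 63 is p_1/q_1 = 3/1.
The closest fraction with denominator <= 63 is either p_1/q_1 or the intermediate fraction (k*p_1 + p_0)/(k*q_1 + q_0) with the largest k >= 1 whose denominator stays <= 63; these approach x as k grows, and every other convergent or intermediate fraction in range is farther away.
Largest k: floor((63 - q_0)/q_1) = floor((63 - 1)/1) = 62.
That gives (62*3 + 2)/(62*1 + 1) = 188/63.
Compare the errors: |x - 3/1| = |1134*1 - 3*379|/(379*1) = 3/379, and |x - 188/63| = |1134*63 - 188*379|/(379*63) = 190/23877.
Cross-multiplying, 3*23877 = 71631 < 72010 = 190*379, so 3/379 is smaller: the convergent 3/1 is closer to x than 188/63.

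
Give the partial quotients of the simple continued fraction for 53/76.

Run the Euclidean algorithm on 53 and 76; the successive quotients are the partial quotients a_0, a_1, ... (each step inverts the fractional part left over by the previous one):
  53 = 0*76 + 53, so a_0 = 0.
  76 = 1*53 + 23, so a_1 = 1.
  53 = 2*23 + 7, so a_2 = 2.
  23 = 3*7 + 2, so a_3 = 3.
  7 = 3*2 + 1, so a_4 = 3.
  2 = 2*1 + 0, so a_5 = 2.
The remainder reaches 0 after 6 divisions, so the expansion has 6 partial quotients, read off in order.

[0; 1, 2, 3, 3, 2]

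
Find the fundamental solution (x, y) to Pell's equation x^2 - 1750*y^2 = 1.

First expand sqrt(1750) as a continued fraction. With x_i = (sqrt(1750) + m_i)/d_i and (m_0, d_0) = (0, 1): a_0 = floor(sqrt(1750)) = 41, since 41^2 = 1681 <= 1750 < 1764 = 42^2.
Iterate m_{i+1} = d_i*a_i - m_i, d_{i+1} = (1750 - m_{i+1}^2)/d_i, a_{i+1} = floor((a_0 + m_{i+1})/d_{i+1}):
  m_1 = 1*41 - 0 = 41, d_1 = (1750 - 41^2)/1 = 69/1 = 69, a_1 = floor((41 + 41)/69) = 1.
  m_2 = 69*1 - 41 = 28, d_2 = (1750 - 28^2)/69 = 966/69 = 14, a_2 = floor((41 + 28)/14) = 4.
  m_3 = 14*4 - 28 = 28, d_3 = (1750 - 28^2)/14 = 966/14 = 69, a_3 = floor((41 + 28)/69) = 1.
  m_4 = 69*1 - 28 = 41, d_4 = (1750 - 41^2)/69 = 69/69 = 1, a_4 = floor((41 + 41)/1) = 82.
  m_5 = 1*82 - 41 = 41, d_5 = (1750 - 41^2)/1 = 69/1 = 69: (m_5, d_5) = (m_1, d_1) = (41, 69), so from here the quotients repeat a_1, ..., a_4; the period length is 4.
So sqrt(1750) = [41; (1, 4, 1, 82)] with period length k = 4.
k is even, so the fundamental solution of x^2 - 1750y^2 = 1 is (p_{k-1}, q_{k-1}) = (p_3, q_3); compute convergents through index 3.
Convergents (p_i = a_i*p_{i-1} + p_{i-2}, q_i = a_i*q_{i-1} + q_{i-2} with p_{-2}=0, p_{-1}=1, q_{-2}=1, q_{-1}=0):
  i=0: a_0=41, p_0 = 41*1 + 0 = 41, q_0 = 41*0 + 1 = 1.
  i=1: a_1=1, p_1 = 1*41 + 1 = 42, q_1 = 1*1 + 0 = 1.
  i=2: a_2=4, p_2 = 4*42 + 41 = 209, q_2 = 4*1 + 1 = 5.
  i=3: a_3=1, p_3 = 1*209 + 42 = 251, q_3 = 1*5 + 1 = 6.
Check: 251^2 - 1750*6^2 = 63001 - 63000 = 1, so (x, y) = (251, 6) solves the equation, and by the theorem it is the least positive solution.

(x, y) = (251, 6)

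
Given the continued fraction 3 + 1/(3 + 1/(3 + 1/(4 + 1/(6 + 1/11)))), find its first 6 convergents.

Using the convergent recurrence p_i = a_i*p_{i-1} + p_{i-2}, q_i = a_i*q_{i-1} + q_{i-2} with p_{-2}=0, p_{-1}=1, q_{-2}=1, q_{-1}=0:
  i=0: a_0=3, p_0 = 3*1 + 0 = 3, q_0 = 3*0 + 1 = 1.
  i=1: a_1=3, p_1 = 3*3 + 1 = 10, q_1 = 3*1 + 0 = 3.
  i=2: a_2=3, p_2 = 3*10 + 3 = 33, q_2 = 3*3 + 1 = 10.
  i=3: a_3=4, p_3 = 4*33 + 10 = 142, q_3 = 4*10 + 3 = 43.
  i=4: a_4=6, p_4 = 6*142 + 33 = 885, q_4 = 6*43 + 10 = 268.
  i=5: a_5=11, p_5 = 11*885 + 142 = 9877, q_5 = 11*268 + 43 = 2991.

3/1, 10/3, 33/10, 142/43, 885/268, 9877/2991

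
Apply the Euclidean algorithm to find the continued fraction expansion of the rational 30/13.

Run the Euclidean algorithm on 30 and 13; the successive quotients are the partial quotients a_0, a_1, ... (each step inverts the fractional part left over by the previous one):
  30 = 2*13 + 4, so a_0 = 2.
  13 = 3*4 + 1, so a_1 = 3.
  4 = 4*1 + 0, so a_2 = 4.
The remainder reaches 0 after 3 divisions, so the expansion has 3 partial quotients, read off in order.

[2; 3, 4]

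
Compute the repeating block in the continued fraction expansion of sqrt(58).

[7; (1, 1, 1, 1, 1, 1, 14)]

Write x_i = (sqrt(58) + m_i)/d_i with (m_0, d_0) = (0, 1). a_0 = floor(sqrt(58)) = 7, since 7^2 = 49 <= 58 < 64 = 8^2.
Iterate m_{i+1} = d_i*a_i - m_i, d_{i+1} = (58 - m_{i+1}^2)/d_i, a_{i+1} = floor((a_0 + m_{i+1})/d_{i+1}):
  m_1 = 1*7 - 0 = 7, d_1 = (58 - 7^2)/1 = 9/1 = 9, a_1 = floor((7 + 7)/9) = 1.
  m_2 = 9*1 - 7 = 2, d_2 = (58 - 2^2)/9 = 54/9 = 6, a_2 = floor((7 + 2)/6) = 1.
  m_3 = 6*1 - 2 = 4, d_3 = (58 - 4^2)/6 = 42/6 = 7, a_3 = floor((7 + 4)/7) = 1.
  m_4 = 7*1 - 4 = 3, d_4 = (58 - 3^2)/7 = 49/7 = 7, a_4 = floor((7 + 3)/7) = 1.
  m_5 = 7*1 - 3 = 4, d_5 = (58 - 4^2)/7 = 42/7 = 6, a_5 = floor((7 + 4)/6) = 1.
  m_6 = 6*1 - 4 = 2, d_6 = (58 - 2^2)/6 = 54/6 = 9, a_6 = floor((7 + 2)/9) = 1.
  m_7 = 9*1 - 2 = 7, d_7 = (58 - 7^2)/9 = 9/9 = 1, a_7 = floor((7 + 7)/1) = 14.
  m_8 = 1*14 - 7 = 7, d_8 = (58 - 7^2)/1 = 9/1 = 9: (m_8, d_8) = (m_1, d_1) = (7, 9), so from here the quotients repeat a_1, ..., a_7; the period length is 7.
Hence the expansion of sqrt(58) is a_0 = 7 followed by the repeating block 1, 1, 1, 1, 1, 1, 14 (period 7).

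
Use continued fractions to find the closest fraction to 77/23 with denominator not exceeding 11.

10/3

Expand x = 77/23 as a continued fraction with the Euclidean algorithm:
  77 = 3*23 + 8, so a_0 = 3.
  23 = 2*8 + 7, so a_1 = 2.
  8 = 1*7 + 1, so a_2 = 1.
  7 = 7*1 + 0, so a_3 = 7.
so x = [3; 2, 1, 7].
Convergents (p_i = a_i*p_{i-1} + p_{i-2}, q_i = a_i*q_{i-1} + q_{i-2} with p_{-2}=0, p_{-1}=1, q_{-2}=1, q_{-1}=0), until the denominator exceeds 11:
  i=0: a_0=3, p_0 = 3*1 + 0 = 3, q_0 = 3*0 + 1 = 1.
  i=1: a_1=2, p_1 = 2*3 + 1 = 7, q_1 = 2*1 + 0 = 2.
  i=2: a_2=1, p_2 = 1*7 + 3 = 10, q_2 = 1*2 + 1 = 3.
  i=3: a_3=7, p_3 = 7*10 + 7 = 77, q_3 = 7*3 + 2 = 23.
q_3 = 23 > 11, so the last convergent with denominator <= 11 is p_2/q_2 = 10/3.
The closest fraction with denominator <= 11 is either p_2/q_2 or the intermediate fraction (k*p_2 + p_1)/(k*q_2 + q_1) with the largest k >= 1 whose denominator stays <= 11; these approach x as k grows, and every other convergent or intermediate fraction in range is farther away.
Largest k: floor((11 - q_1)/q_2) = floor((11 - 2)/3) = 3.
That gives (3*10 + 7)/(3*3 + 2) = 37/11.
Compare the errors: |x - 10/3| = |77*3 - 10*23|/(23*3) = 1/69, and |x - 37/11| = |77*11 - 37*23|/(23*11) = 4/253.
Cross-multiplying, 1*253 = 253 < 276 = 4*69, so 1/69 is smaller: the convergent 10/3 is closer to x than 37/11.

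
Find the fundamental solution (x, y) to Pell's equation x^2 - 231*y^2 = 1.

First expand sqrt(231) as a continued fraction. With x_i = (sqrt(231) + m_i)/d_i and (m_0, d_0) = (0, 1): a_0 = floor(sqrt(231)) = 15, since 15^2 = 225 <= 231 < 256 = 16^2.
Iterate m_{i+1} = d_i*a_i - m_i, d_{i+1} = (231 - m_{i+1}^2)/d_i, a_{i+1} = floor((a_0 + m_{i+1})/d_{i+1}):
  m_1 = 1*15 - 0 = 15, d_1 = (231 - 15^2)/1 = 6/1 = 6, a_1 = floor((15 + 15)/6) = 5.
  m_2 = 6*5 - 15 = 15, d_2 = (231 - 15^2)/6 = 6/6 = 1, a_2 = floor((15 + 15)/1) = 30.
  m_3 = 1*30 - 15 = 15, d_3 = (231 - 15^2)/1 = 6/1 = 6: (m_3, d_3) = (m_1, d_1) = (15, 6), so from here the quotients repeat a_1, a_2; the period length is 2.
So sqrt(231) = [15; (5, 30)] with period length k = 2.
k is even, so the fundamental solution of x^2 - 231y^2 = 1 is (p_{k-1}, q_{k-1}) = (p_1, q_1); compute convergents through index 1.
Convergents (p_i = a_i*p_{i-1} + p_{i-2}, q_i = a_i*q_{i-1} + q_{i-2} with p_{-2}=0, p_{-1}=1, q_{-2}=1, q_{-1}=0):
  i=0: a_0=15, p_0 = 15*1 + 0 = 15, q_0 = 15*0 + 1 = 1.
  i=1: a_1=5, p_1 = 5*15 + 1 = 76, q_1 = 5*1 + 0 = 5.
Check: 76^2 - 231*5^2 = 5776 - 5775 = 1, so (x, y) = (76, 5) solves the equation, and by the theorem it is the least positive solution.

(x, y) = (76, 5)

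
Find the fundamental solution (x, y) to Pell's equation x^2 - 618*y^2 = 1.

(x, y) = (10093, 406)

First expand sqrt(618) as a continued fraction. With x_i = (sqrt(618) + m_i)/d_i and (m_0, d_0) = (0, 1): a_0 = floor(sqrt(618)) = 24, since 24^2 = 576 <= 618 < 625 = 25^2.
Iterate m_{i+1} = d_i*a_i - m_i, d_{i+1} = (618 - m_{i+1}^2)/d_i, a_{i+1} = floor((a_0 + m_{i+1})/d_{i+1}):
  m_1 = 1*24 - 0 = 24, d_1 = (618 - 24^2)/1 = 42/1 = 42, a_1 = floor((24 + 24)/42) = 1.
  m_2 = 42*1 - 24 = 18, d_2 = (618 - 18^2)/42 = 294/42 = 7, a_2 = floor((24 + 18)/7) = 6.
  m_3 = 7*6 - 18 = 24, d_3 = (618 - 24^2)/7 = 42/7 = 6, a_3 = floor((24 + 24)/6) = 8.
  m_4 = 6*8 - 24 = 24, d_4 = (618 - 24^2)/6 = 42/6 = 7, a_4 = floor((24 + 24)/7) = 6.
  m_5 = 7*6 - 24 = 18, d_5 = (618 - 18^2)/7 = 294/7 = 42, a_5 = floor((24 + 18)/42) = 1.
  m_6 = 42*1 - 18 = 24, d_6 = (618 - 24^2)/42 = 42/42 = 1, a_6 = floor((24 + 24)/1) = 48.
  m_7 = 1*48 - 24 = 24, d_7 = (618 - 24^2)/1 = 42/1 = 42: (m_7, d_7) = (m_1, d_1) = (24, 42), so from here the quotients repeat a_1, ..., a_6; the period length is 6.
So sqrt(618) = [24; (1, 6, 8, 6, 1, 48)] with period length k = 6.
k is even, so the fundamental solution of x^2 - 618y^2 = 1 is (p_{k-1}, q_{k-1}) = (p_5, q_5); compute convergents through index 5.
Convergents (p_i = a_i*p_{i-1} + p_{i-2}, q_i = a_i*q_{i-1} + q_{i-2} with p_{-2}=0, p_{-1}=1, q_{-2}=1, q_{-1}=0):
  i=0: a_0=24, p_0 = 24*1 + 0 = 24, q_0 = 24*0 + 1 = 1.
  i=1: a_1=1, p_1 = 1*24 + 1 = 25, q_1 = 1*1 + 0 = 1.
  i=2: a_2=6, p_2 = 6*25 + 24 = 174, q_2 = 6*1 + 1 = 7.
  i=3: a_3=8, p_3 = 8*174 + 25 = 1417, q_3 = 8*7 + 1 = 57.
  i=4: a_4=6, p_4 = 6*1417 + 174 = 8676, q_4 = 6*57 + 7 = 349.
  i=5: a_5=1, p_5 = 1*8676 + 1417 = 10093, q_5 = 1*349 + 57 = 406.
Check: 10093^2 - 618*406^2 = 101868649 - 101868648 = 1, so (x, y) = (10093, 406) solves the equation, and by the theorem it is the least positive solution.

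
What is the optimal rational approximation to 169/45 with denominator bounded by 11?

15/4

Expand x = 169/45 as a continued fraction with the Euclidean algorithm:
  169 = 3*45 + 34, so a_0 = 3.
  45 = 1*34 + 11, so a_1 = 1.
  34 = 3*11 + 1, so a_2 = 3.
  11 = 11*1 + 0, so a_3 = 11.
so x = [3; 1, 3, 11].
Convergents (p_i = a_i*p_{i-1} + p_{i-2}, q_i = a_i*q_{i-1} + q_{i-2} with p_{-2}=0, p_{-1}=1, q_{-2}=1, q_{-1}=0), until the denominator exceeds 11:
  i=0: a_0=3, p_0 = 3*1 + 0 = 3, q_0 = 3*0 + 1 = 1.
  i=1: a_1=1, p_1 = 1*3 + 1 = 4, q_1 = 1*1 + 0 = 1.
  i=2: a_2=3, p_2 = 3*4 + 3 = 15, q_2 = 3*1 + 1 = 4.
  i=3: a_3=11, p_3 = 11*15 + 4 = 169, q_3 = 11*4 + 1 = 45.
q_3 = 45 > 11, so the last convergent with denominator <= 11 is p_2/q_2 = 15/4.
The closest fraction with denominator <= 11 is either p_2/q_2 or the intermediate fraction (k*p_2 + p_1)/(k*q_2 + q_1) with the largest k >= 1 whose denominator stays <= 11; these approach x as k grows, and every other convergent or intermediate fraction in range is farther away.
Largest k: floor((11 - q_1)/q_2) = floor((11 - 1)/4) = 2.
That gives (2*15 + 4)/(2*4 + 1) = 34/9.
Compare the errors: |x - 15/4| = |169*4 - 15*45|/(45*4) = 1/180, and |x - 34/9| = |169*9 - 34*45|/(45*9) = 9/405.
Cross-multiplying, 1*405 = 405 < 1620 = 9*180, so 1/180 is smaller: the convergent 15/4 is closer to x than 34/9.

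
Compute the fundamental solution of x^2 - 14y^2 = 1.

First expand sqrt(14) as a continued fraction. With x_i = (sqrt(14) + m_i)/d_i and (m_0, d_0) = (0, 1): a_0 = floor(sqrt(14)) = 3, since 3^2 = 9 <= 14 < 16 = 4^2.
Iterate m_{i+1} = d_i*a_i - m_i, d_{i+1} = (14 - m_{i+1}^2)/d_i, a_{i+1} = floor((a_0 + m_{i+1})/d_{i+1}):
  m_1 = 1*3 - 0 = 3, d_1 = (14 - 3^2)/1 = 5/1 = 5, a_1 = floor((3 + 3)/5) = 1.
  m_2 = 5*1 - 3 = 2, d_2 = (14 - 2^2)/5 = 10/5 = 2, a_2 = floor((3 + 2)/2) = 2.
  m_3 = 2*2 - 2 = 2, d_3 = (14 - 2^2)/2 = 10/2 = 5, a_3 = floor((3 + 2)/5) = 1.
  m_4 = 5*1 - 2 = 3, d_4 = (14 - 3^2)/5 = 5/5 = 1, a_4 = floor((3 + 3)/1) = 6.
  m_5 = 1*6 - 3 = 3, d_5 = (14 - 3^2)/1 = 5/1 = 5: (m_5, d_5) = (m_1, d_1) = (3, 5), so from here the quotients repeat a_1, ..., a_4; the period length is 4.
So sqrt(14) = [3; (1, 2, 1, 6)] with period length k = 4.
k is even, so the fundamental solution of x^2 - 14y^2 = 1 is (p_{k-1}, q_{k-1}) = (p_3, q_3); compute convergents through index 3.
Convergents (p_i = a_i*p_{i-1} + p_{i-2}, q_i = a_i*q_{i-1} + q_{i-2} with p_{-2}=0, p_{-1}=1, q_{-2}=1, q_{-1}=0):
  i=0: a_0=3, p_0 = 3*1 + 0 = 3, q_0 = 3*0 + 1 = 1.
  i=1: a_1=1, p_1 = 1*3 + 1 = 4, q_1 = 1*1 + 0 = 1.
  i=2: a_2=2, p_2 = 2*4 + 3 = 11, q_2 = 2*1 + 1 = 3.
  i=3: a_3=1, p_3 = 1*11 + 4 = 15, q_3 = 1*3 + 1 = 4.
Check: 15^2 - 14*4^2 = 225 - 224 = 1, so (x, y) = (15, 4) solves the equation, and by the theorem it is the least positive solution.

(x, y) = (15, 4)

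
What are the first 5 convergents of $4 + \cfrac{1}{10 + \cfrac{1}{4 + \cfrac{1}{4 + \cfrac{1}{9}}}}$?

4/1, 41/10, 168/41, 713/174, 6585/1607

Using the convergent recurrence p_i = a_i*p_{i-1} + p_{i-2}, q_i = a_i*q_{i-1} + q_{i-2} with p_{-2}=0, p_{-1}=1, q_{-2}=1, q_{-1}=0:
  i=0: a_0=4, p_0 = 4*1 + 0 = 4, q_0 = 4*0 + 1 = 1.
  i=1: a_1=10, p_1 = 10*4 + 1 = 41, q_1 = 10*1 + 0 = 10.
  i=2: a_2=4, p_2 = 4*41 + 4 = 168, q_2 = 4*10 + 1 = 41.
  i=3: a_3=4, p_3 = 4*168 + 41 = 713, q_3 = 4*41 + 10 = 174.
  i=4: a_4=9, p_4 = 9*713 + 168 = 6585, q_4 = 9*174 + 41 = 1607.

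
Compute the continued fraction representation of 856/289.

[2; 1, 25, 3, 1, 2]

Run the Euclidean algorithm on 856 and 289; the successive quotients are the partial quotients a_0, a_1, ... (each step inverts the fractional part left over by the previous one):
  856 = 2*289 + 278, so a_0 = 2.
  289 = 1*278 + 11, so a_1 = 1.
  278 = 25*11 + 3, so a_2 = 25.
  11 = 3*3 + 2, so a_3 = 3.
  3 = 1*2 + 1, so a_4 = 1.
  2 = 2*1 + 0, so a_5 = 2.
The remainder reaches 0 after 6 divisions, so the expansion has 6 partial quotients, read off in order.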